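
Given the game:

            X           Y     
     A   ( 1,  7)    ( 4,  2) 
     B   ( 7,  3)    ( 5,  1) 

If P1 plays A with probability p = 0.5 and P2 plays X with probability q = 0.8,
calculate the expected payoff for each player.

E[P1] = 4.1, E[P2] = 4.3

Work:
E[P1] = p·q·π₁(A,X) + p·(1-q)·π₁(A,Y) + (1-p)·q·π₁(B,X) + (1-p)·(1-q)·π₁(B,Y)
= 0.5·0.8·1 + 0.5·0.2·4 + 0.5·0.8·7 + 0.5·0.2·5
= 4.1

E[P2] = 4.3 (similar calculation)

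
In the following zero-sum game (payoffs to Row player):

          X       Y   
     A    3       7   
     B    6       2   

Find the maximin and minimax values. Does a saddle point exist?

Maximin = 3, Minimax = 6, Saddle: False

Work:
Row minimums: [3, 2] → maximin = 3
Column maximums: [6, 7] → minimax = 6
No saddle point (maximin ≠ minimax). Mixed strategy needed.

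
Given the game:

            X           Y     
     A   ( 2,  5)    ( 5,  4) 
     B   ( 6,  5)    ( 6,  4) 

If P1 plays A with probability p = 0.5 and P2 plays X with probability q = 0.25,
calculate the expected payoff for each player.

E[P1] = 5.125, E[P2] = 4.25

Work:
E[P1] = p·q·π₁(A,X) + p·(1-q)·π₁(A,Y) + (1-p)·q·π₁(B,X) + (1-p)·(1-q)·π₁(B,Y)
= 0.5·0.25·2 + 0.5·0.75·5 + 0.5·0.25·6 + 0.5·0.75·6
= 5.125

E[P2] = 4.25 (similar calculation)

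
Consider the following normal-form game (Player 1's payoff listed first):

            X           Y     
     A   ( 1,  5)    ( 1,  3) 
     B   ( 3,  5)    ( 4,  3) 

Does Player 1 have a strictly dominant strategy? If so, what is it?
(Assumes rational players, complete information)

Yes, Player 1's strictly dominant strategy is B

Work:
A strategy strictly dominates another if it gives a strictly higher payoff against every opponent action. Compare each pair of P1's strategies column-by-column:
  A vs B: [1 vs 3, 1 vs 4] → A does not strictly dominate B (column X: 1 ≤ 3)
  B vs A: [3 vs 1, 4 vs 1] → B strictly dominates A
B strictly dominates every other strategy → strictly dominant.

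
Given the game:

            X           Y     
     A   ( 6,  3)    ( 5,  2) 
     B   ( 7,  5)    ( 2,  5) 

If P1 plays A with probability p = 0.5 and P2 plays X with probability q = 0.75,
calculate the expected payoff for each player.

E[P1] = 5.75, E[P2] = 3.875

Work:
E[P1] = p·q·π₁(A,X) + p·(1-q)·π₁(A,Y) + (1-p)·q·π₁(B,X) + (1-p)·(1-q)·π₁(B,Y)
= 0.5·0.75·6 + 0.5·0.25·5 + 0.5·0.75·7 + 0.5·0.25·2
= 5.75

E[P2] = 3.875 (similar calculation)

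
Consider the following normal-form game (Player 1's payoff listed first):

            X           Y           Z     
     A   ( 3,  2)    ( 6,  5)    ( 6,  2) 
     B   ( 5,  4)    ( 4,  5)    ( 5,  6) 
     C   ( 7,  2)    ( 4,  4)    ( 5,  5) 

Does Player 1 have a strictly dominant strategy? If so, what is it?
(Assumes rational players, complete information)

No strictly dominant strategy exists for Player 1

Work:
A strategy strictly dominates another if it gives a strictly higher payoff against every opponent action. Compare each pair of P1's strategies column-by-column:
  A vs B: [3 vs 5, 6 vs 4, 6 vs 5] → A does not strictly dominate B (column X: 3 ≤ 5)
  A vs C: [3 vs 7, 6 vs 4, 6 vs 5] → A does not strictly dominate C (column X: 3 ≤ 7)
  B vs A: [5 vs 3, 4 vs 6, 5 vs 6] → B does not strictly dominate A (column Y: 4 ≤ 6)
  B vs C: [5 vs 7, 4 vs 4, 5 vs 5] → B does not strictly dominate C (column X: 5 ≤ 7)
  C vs A: [7 vs 3, 4 vs 6, 5 vs 6] → C does not strictly dominate A (column Y: 4 ≤ 6)
  C vs B: [7 vs 5, 4 vs 4, 5 vs 5] → C does not strictly dominate B (column Y: 4 ≤ 4)
No single strategy strictly dominates all others → no strictly dominant strategy.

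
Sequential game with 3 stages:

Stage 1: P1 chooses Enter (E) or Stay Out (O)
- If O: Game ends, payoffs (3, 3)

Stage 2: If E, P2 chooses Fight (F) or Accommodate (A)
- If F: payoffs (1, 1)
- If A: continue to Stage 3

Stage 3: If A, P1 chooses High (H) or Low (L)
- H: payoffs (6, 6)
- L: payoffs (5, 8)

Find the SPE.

SPE: (E, A, H); Outcome (6, 6)

Work:
Stage 3: P1 chooses H (6 vs 5)
Stage 2: P2: F->1, A->6 (anticipating H). Choose A
Stage 1: P1: O->3, E->6 (anticipating A, H). Choose E
SPE path: E -> A -> H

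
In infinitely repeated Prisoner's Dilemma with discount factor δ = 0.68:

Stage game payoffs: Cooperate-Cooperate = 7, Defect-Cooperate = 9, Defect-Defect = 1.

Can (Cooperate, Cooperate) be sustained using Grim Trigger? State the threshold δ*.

δ* = 0.25; since δ = 0.68 ≥ 0.25, cooperation can be sustained

Work:
For Grim Trigger:
Cooperate forever: 7/(1-δ)
Defect then punished: 9 + 1·δ/(1-δ)
Need: 7/(1-δ) ≥ 9 + 1·δ/(1-δ)
Solving: δ ≥ (T-R)/(T-P) = (9-7)/(9-1) = 0.25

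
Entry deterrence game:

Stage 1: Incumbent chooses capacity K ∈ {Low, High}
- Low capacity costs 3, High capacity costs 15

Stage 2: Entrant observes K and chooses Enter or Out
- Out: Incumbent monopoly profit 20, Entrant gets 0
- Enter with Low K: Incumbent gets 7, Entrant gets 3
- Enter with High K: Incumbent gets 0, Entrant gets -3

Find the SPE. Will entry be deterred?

SPE: (High, Enter|Low, Out|High); Entry deterred. Incumbent net profit = 5

Work:
After Low K: Entrant enters (3 > 0)
After High K: Entrant stays out (-3 < 0)
Incumbent: Low → 7−3=4, High → 20−15=5
Incumbent chooses High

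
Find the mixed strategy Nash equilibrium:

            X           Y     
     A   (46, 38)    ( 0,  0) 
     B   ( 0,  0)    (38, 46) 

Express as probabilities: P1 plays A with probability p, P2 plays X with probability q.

p = 0.5476, q = 0.4524

Work:
Find probabilities that make opponent indifferent:
P2 chooses q to make P1 indifferent between A and B
P1 chooses p to make P2 indifferent between X and Y
Mixed NE: P1 plays (A: 0.5476, B: 0.4524), P2 plays (X: 0.4524, Y: 0.5476)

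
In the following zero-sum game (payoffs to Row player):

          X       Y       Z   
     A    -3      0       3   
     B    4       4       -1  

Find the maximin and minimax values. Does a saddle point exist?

Maximin = -1, Minimax = 3, Saddle: False

Work:
Row minimums: [-3, -1] → maximin = -1
Column maximums: [4, 4, 3] → minimax = 3
No saddle point (maximin ≠ minimax). Mixed strategy needed.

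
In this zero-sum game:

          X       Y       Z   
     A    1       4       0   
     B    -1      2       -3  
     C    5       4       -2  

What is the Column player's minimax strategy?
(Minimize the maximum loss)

Column should play Z, value = 0

Work:
Column player minimizes Row's maximum payoff:
Column X: max payoff to Row = 5
Column Y: max payoff to Row = 4
Column Z: max payoff to Row = 0
Minimum is 0, achieved by column Z.
Minimax strategy: Z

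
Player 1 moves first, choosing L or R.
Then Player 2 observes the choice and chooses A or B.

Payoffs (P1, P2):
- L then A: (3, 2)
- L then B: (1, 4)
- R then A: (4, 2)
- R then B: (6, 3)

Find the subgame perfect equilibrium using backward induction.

P1 plays R, P2 plays B after L and B after R; Payoff (6, 3)

Work:
Backward induction:
After L: P2 chooses B → P1 gets 1
After R: P2 chooses B → P1 gets 6
P1 chooses R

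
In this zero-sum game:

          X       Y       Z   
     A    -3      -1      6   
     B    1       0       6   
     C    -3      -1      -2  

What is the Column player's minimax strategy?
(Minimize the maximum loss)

Column should play Y, value = 0

Work:
Column player minimizes Row's maximum payoff:
Column X: max payoff to Row = 1
Column Y: max payoff to Row = 0
Column Z: max payoff to Row = 6
Minimum is 0, achieved by column Y.
Minimax strategy: Y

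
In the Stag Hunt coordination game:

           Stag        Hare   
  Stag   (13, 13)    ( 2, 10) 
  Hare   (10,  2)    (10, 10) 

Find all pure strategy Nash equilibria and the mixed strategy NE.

Pure NE: (Stag, Stag) and (Hare, Hare); Mixed NE: p = 0.7273, q = 0.7273

Work:
Check pure NE:
(Stag, Stag): (13, 13) - no unilateral deviation beneficial
(Hare, Hare): (10, 10) - no unilateral deviation beneficial
Mixed NE: P1 plays Stag with p = 0.7273, P2 plays Stag with q = 0.7273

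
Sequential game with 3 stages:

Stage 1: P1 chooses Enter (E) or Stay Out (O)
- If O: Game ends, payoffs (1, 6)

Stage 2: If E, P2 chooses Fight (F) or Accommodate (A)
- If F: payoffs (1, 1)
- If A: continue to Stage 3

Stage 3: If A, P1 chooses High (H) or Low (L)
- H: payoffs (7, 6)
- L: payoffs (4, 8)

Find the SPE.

SPE: (E, A, H); Outcome (7, 6)

Work:
Stage 3: P1 chooses H (7 vs 4)
Stage 2: P2: F->1, A->6 (anticipating H). Choose A
Stage 1: P1: O->1, E->7 (anticipating A, H). Choose E
SPE path: E -> A -> H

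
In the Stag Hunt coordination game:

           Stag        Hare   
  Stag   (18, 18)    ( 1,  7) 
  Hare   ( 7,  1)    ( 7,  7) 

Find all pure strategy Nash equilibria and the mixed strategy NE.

Pure NE: (Stag, Stag) and (Hare, Hare); Mixed NE: p = 0.3529, q = 0.3529

Work:
Check pure NE:
(Stag, Stag): (18, 18) - no unilateral deviation beneficial
(Hare, Hare): (7, 7) - no unilateral deviation beneficial
Mixed NE: P1 plays Stag with p = 0.3529, P2 plays Stag with q = 0.3529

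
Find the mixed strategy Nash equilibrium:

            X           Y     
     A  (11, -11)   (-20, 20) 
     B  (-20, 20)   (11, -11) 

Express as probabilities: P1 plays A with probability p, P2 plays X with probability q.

p = 0.5, q = 0.5

Work:
Find probabilities that make opponent indifferent:
P2 chooses q to make P1 indifferent between A and B
P1 chooses p to make P2 indifferent between X and Y
Mixed NE: P1 plays (A: 0.5, B: 0.5), P2 plays (X: 0.5, Y: 0.5)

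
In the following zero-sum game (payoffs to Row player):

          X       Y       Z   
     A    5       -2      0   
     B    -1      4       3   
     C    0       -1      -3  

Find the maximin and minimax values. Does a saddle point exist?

Maximin = -1, Minimax = 3, Saddle: False

Work:
Row minimums: [-2, -1, -3] → maximin = -1
Column maximums: [5, 4, 3] → minimax = 3
No saddle point (maximin ≠ minimax). Mixed strategy needed.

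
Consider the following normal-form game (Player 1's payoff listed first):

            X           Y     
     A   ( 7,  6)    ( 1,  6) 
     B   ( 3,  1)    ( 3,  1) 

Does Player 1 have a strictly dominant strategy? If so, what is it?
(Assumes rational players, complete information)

No strictly dominant strategy exists for Player 1

Work:
A strategy strictly dominates another if it gives a strictly higher payoff against every opponent action. Compare each pair of P1's strategies column-by-column:
  A vs B: [7 vs 3, 1 vs 3] → A does not strictly dominate B (column Y: 1 ≤ 3)
  B vs A: [3 vs 7, 3 vs 1] → B does not strictly dominate A (column X: 3 ≤ 7)
No single strategy strictly dominates all others → no strictly dominant strategy.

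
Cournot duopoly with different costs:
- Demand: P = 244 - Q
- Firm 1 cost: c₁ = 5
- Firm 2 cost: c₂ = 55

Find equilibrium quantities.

q₁* = 96.33, q₂* = 46.33

Work:
Reaction: q₁ = (244 - 5 - q₂)/2
Reaction: q₂ = (244 - 55 - q₁)/2
Solve simultaneously:
q₁* = (244 - 2×5 + 55)/3 = 96.33
q₂* = (244 - 2×55 + 5)/3 = 46.33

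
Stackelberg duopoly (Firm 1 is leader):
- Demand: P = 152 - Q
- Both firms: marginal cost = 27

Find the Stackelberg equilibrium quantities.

q₁* (leader) = 62.5, q₂* (follower) = 31.25

Work:
Follower's reaction: q₂ = (a - c - q₁)/2
Leader substitutes: π₁ = q₁·(a - q₁ - (a-c-q₁)/2 - c)
FOC: q₁* = (152 - 27)/2 = 62.50
Then: q₂* = (152 - 27 - 62.5)/2 = 31.25
Leader has first-mover advantage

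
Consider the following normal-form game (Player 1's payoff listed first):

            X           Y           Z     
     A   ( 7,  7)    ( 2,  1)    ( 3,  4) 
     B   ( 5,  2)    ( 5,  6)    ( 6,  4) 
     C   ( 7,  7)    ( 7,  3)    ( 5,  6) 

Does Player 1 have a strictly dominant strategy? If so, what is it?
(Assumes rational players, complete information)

No strictly dominant strategy exists for Player 1

Work:
A strategy strictly dominates another if it gives a strictly higher payoff against every opponent action. Compare each pair of P1's strategies column-by-column:
  A vs B: [7 vs 5, 2 vs 5, 3 vs 6] → A does not strictly dominate B (column Y: 2 ≤ 5)
  A vs C: [7 vs 7, 2 vs 7, 3 vs 5] → A does not strictly dominate C (column X: 7 ≤ 7)
  B vs A: [5 vs 7, 5 vs 2, 6 vs 3] → B does not strictly dominate A (column X: 5 ≤ 7)
  B vs C: [5 vs 7, 5 vs 7, 6 vs 5] → B does not strictly dominate C (column X: 5 ≤ 7)
  C vs A: [7 vs 7, 7 vs 2, 5 vs 3] → C does not strictly dominate A (column X: 7 ≤ 7)
  C vs B: [7 vs 5, 7 vs 5, 5 vs 6] → C does not strictly dominate B (column Z: 5 ≤ 6)
No single strategy strictly dominates all others → no strictly dominant strategy.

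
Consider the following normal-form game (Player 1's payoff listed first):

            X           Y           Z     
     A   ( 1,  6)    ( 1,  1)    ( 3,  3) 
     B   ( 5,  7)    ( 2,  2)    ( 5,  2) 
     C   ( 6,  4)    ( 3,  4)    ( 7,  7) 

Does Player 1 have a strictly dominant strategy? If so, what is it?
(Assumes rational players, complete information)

Yes, Player 1's strictly dominant strategy is C

Work:
A strategy strictly dominates another if it gives a strictly higher payoff against every opponent action. Compare each pair of P1's strategies column-by-column:
  A vs B: [1 vs 5, 1 vs 2, 3 vs 5] → A does not strictly dominate B (column X: 1 ≤ 5)
  A vs C: [1 vs 6, 1 vs 3, 3 vs 7] → A does not strictly dominate C (column X: 1 ≤ 6)
  B vs A: [5 vs 1, 2 vs 1, 5 vs 3] → B strictly dominates A
  B vs C: [5 vs 6, 2 vs 3, 5 vs 7] → B does not strictly dominate C (column X: 5 ≤ 6)
  C vs A: [6 vs 1, 3 vs 1, 7 vs 3] → C strictly dominates A
  C vs B: [6 vs 5, 3 vs 2, 7 vs 5] → C strictly dominates B
C strictly dominates every other strategy → strictly dominant.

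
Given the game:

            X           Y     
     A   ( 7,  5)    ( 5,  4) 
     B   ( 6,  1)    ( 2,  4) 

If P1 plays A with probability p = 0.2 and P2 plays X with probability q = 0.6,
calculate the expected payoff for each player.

E[P1] = 4.76, E[P2] = 2.68

Work:
E[P1] = p·q·π₁(A,X) + p·(1-q)·π₁(A,Y) + (1-p)·q·π₁(B,X) + (1-p)·(1-q)·π₁(B,Y)
= 0.2·0.6·7 + 0.2·0.4·5 + 0.8·0.6·6 + 0.8·0.4·2
= 4.76

E[P2] = 2.68 (similar calculation)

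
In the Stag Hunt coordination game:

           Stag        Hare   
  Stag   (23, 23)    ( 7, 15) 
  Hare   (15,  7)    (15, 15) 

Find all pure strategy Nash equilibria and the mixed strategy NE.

Pure NE: (Stag, Stag) and (Hare, Hare); Mixed NE: p = 0.5, q = 0.5

Work:
Check pure NE:
(Stag, Stag): (23, 23) - no unilateral deviation beneficial
(Hare, Hare): (15, 15) - no unilateral deviation beneficial
Mixed NE: P1 plays Stag with p = 0.5, P2 plays Stag with q = 0.5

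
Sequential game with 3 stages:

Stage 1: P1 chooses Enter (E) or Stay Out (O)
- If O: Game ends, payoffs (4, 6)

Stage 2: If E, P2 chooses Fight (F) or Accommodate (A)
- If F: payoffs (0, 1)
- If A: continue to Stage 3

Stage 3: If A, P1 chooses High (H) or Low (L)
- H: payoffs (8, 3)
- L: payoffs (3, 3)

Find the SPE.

SPE: (E, A, H); Outcome (8, 3)

Work:
Stage 3: P1 chooses H (8 vs 3)
Stage 2: P2: F->1, A->3 (anticipating H). Choose A
Stage 1: P1: O->4, E->8 (anticipating A, H). Choose E
SPE path: E -> A -> H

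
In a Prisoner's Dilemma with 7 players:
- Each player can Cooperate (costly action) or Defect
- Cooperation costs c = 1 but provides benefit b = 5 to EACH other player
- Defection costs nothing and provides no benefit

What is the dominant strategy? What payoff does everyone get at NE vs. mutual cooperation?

Dominant: Defect; NE payoff = 0; Coop payoff = 29

Work:
Defect dominates (saves cost c = 1, benefit to others is external)
NE: All defect → everyone gets 0
If all cooperate: each receives (6)×5 - 1 = 29
Social dilemma: 29 > 0 but NE gives 0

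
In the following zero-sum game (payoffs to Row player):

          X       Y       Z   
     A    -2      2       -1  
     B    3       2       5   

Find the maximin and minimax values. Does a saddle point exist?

Maximin = 2, Minimax = 2, Saddle: True

Work:
Row minimums: [-2, 2] → maximin = 2
Column maximums: [3, 2, 5] → minimax = 2
Saddle point exists! Game value = 2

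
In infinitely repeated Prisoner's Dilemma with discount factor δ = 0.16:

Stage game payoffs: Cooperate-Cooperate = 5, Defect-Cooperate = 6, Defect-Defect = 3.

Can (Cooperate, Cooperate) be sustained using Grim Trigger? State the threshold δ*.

δ* = 0.3333; since δ = 0.16 < 0.3333, cooperation cannot be sustained

Work:
For Grim Trigger:
Cooperate forever: 5/(1-δ)
Defect then punished: 6 + 3·δ/(1-δ)
Need: 5/(1-δ) ≥ 6 + 3·δ/(1-δ)
Solving: δ ≥ (T-R)/(T-P) = (6-5)/(6-3) = 0.3333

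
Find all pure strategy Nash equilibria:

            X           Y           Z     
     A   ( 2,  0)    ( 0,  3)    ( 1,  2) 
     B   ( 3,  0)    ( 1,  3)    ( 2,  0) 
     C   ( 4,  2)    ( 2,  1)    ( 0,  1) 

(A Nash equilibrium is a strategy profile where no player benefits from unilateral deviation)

Nash equilibrium: (C, X)

Work:
Best responses:
  P1 vs X: payoffs [2, 3, 4] → best response C (payoff 4)
  P1 vs Y: payoffs [0, 1, 2] → best response C (payoff 2)
  P1 vs Z: payoffs [1, 2, 0] → best response B (payoff 2)
  P2 vs A: payoffs [0, 3, 2] → best response Y (payoff 3)
  P2 vs B: payoffs [0, 3, 0] → best response Y (payoff 3)
  P2 vs C: payoffs [2, 1, 1] → best response X (payoff 2)
Mutual best responses: (C,X) → Nash equilibria.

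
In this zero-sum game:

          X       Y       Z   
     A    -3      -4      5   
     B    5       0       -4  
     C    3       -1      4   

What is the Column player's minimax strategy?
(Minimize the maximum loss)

Column should play Y, value = 0

Work:
Column player minimizes Row's maximum payoff:
Column X: max payoff to Row = 5
Column Y: max payoff to Row = 0
Column Z: max payoff to Row = 5
Minimum is 0, achieved by column Y.
Minimax strategy: Y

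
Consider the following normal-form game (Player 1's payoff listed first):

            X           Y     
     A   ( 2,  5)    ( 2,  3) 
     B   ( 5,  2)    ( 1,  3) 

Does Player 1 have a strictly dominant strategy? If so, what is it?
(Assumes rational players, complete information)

No strictly dominant strategy exists for Player 1

Work:
A strategy strictly dominates another if it gives a strictly higher payoff against every opponent action. Compare each pair of P1's strategies column-by-column:
  A vs B: [2 vs 5, 2 vs 1] → A does not strictly dominate B (column X: 2 ≤ 5)
  B vs A: [5 vs 2, 1 vs 2] → B does not strictly dominate A (column Y: 1 ≤ 2)
No single strategy strictly dominates all others → no strictly dominant strategy.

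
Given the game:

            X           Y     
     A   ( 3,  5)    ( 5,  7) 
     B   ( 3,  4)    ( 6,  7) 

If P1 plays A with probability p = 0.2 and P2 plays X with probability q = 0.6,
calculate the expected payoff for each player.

E[P1] = 4.12, E[P2] = 5.32

Work:
E[P1] = p·q·π₁(A,X) + p·(1-q)·π₁(A,Y) + (1-p)·q·π₁(B,X) + (1-p)·(1-q)·π₁(B,Y)
= 0.2·0.6·3 + 0.2·0.4·5 + 0.8·0.6·3 + 0.8·0.4·6
= 4.12

E[P2] = 5.32 (similar calculation)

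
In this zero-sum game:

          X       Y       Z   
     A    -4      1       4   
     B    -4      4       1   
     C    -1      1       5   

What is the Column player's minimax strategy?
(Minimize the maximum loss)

Column should play X, value = -1

Work:
Column player minimizes Row's maximum payoff:
Column X: max payoff to Row = -1
Column Y: max payoff to Row = 4
Column Z: max payoff to Row = 5
Minimum is -1, achieved by column X.
Minimax strategy: X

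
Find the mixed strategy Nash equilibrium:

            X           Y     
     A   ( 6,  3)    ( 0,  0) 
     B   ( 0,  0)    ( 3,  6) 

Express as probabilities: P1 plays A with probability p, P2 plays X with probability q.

p = 0.6667, q = 0.3333

Work:
Find probabilities that make opponent indifferent:
P2 chooses q to make P1 indifferent between A and B
P1 chooses p to make P2 indifferent between X and Y
Mixed NE: P1 plays (A: 0.6667, B: 0.3333), P2 plays (X: 0.3333, Y: 0.6667)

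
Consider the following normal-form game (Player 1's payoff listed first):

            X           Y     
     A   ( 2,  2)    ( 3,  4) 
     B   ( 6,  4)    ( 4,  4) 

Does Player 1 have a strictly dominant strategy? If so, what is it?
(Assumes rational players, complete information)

Yes, Player 1's strictly dominant strategy is B

Work:
A strategy strictly dominates another if it gives a strictly higher payoff against every opponent action. Compare each pair of P1's strategies column-by-column:
  A vs B: [2 vs 6, 3 vs 4] → A does not strictly dominate B (column X: 2 ≤ 6)
  B vs A: [6 vs 2, 4 vs 3] → B strictly dominates A
B strictly dominates every other strategy → strictly dominant.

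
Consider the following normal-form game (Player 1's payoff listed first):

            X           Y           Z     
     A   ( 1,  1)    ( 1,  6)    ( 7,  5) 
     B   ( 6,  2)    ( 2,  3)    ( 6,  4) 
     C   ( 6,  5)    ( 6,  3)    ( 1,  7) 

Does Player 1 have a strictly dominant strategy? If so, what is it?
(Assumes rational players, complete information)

No strictly dominant strategy exists for Player 1

Work:
A strategy strictly dominates another if it gives a strictly higher payoff against every opponent action. Compare each pair of P1's strategies column-by-column:
  A vs B: [1 vs 6, 1 vs 2, 7 vs 6] → A does not strictly dominate B (column X: 1 ≤ 6)
  A vs C: [1 vs 6, 1 vs 6, 7 vs 1] → A does not strictly dominate C (column X: 1 ≤ 6)
  B vs A: [6 vs 1, 2 vs 1, 6 vs 7] → B does not strictly dominate A (column Z: 6 ≤ 7)
  B vs C: [6 vs 6, 2 vs 6, 6 vs 1] → B does not strictly dominate C (column X: 6 ≤ 6)
  C vs A: [6 vs 1, 6 vs 1, 1 vs 7] → C does not strictly dominate A (column Z: 1 ≤ 7)
  C vs B: [6 vs 6, 6 vs 2, 1 vs 6] → C does not strictly dominate B (column X: 6 ≤ 6)
No single strategy strictly dominates all others → no strictly dominant strategy.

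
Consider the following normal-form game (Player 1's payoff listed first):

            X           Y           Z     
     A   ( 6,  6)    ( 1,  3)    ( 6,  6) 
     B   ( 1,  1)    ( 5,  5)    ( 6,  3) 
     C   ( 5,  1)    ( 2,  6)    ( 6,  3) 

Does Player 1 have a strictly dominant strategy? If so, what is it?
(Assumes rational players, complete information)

No strictly dominant strategy exists for Player 1

Work:
A strategy strictly dominates another if it gives a strictly higher payoff against every opponent action. Compare each pair of P1's strategies column-by-column:
  A vs B: [6 vs 1, 1 vs 5, 6 vs 6] → A does not strictly dominate B (column Y: 1 ≤ 5)
  A vs C: [6 vs 5, 1 vs 2, 6 vs 6] → A does not strictly dominate C (column Y: 1 ≤ 2)
  B vs A: [1 vs 6, 5 vs 1, 6 vs 6] → B does not strictly dominate A (column X: 1 ≤ 6)
  B vs C: [1 vs 5, 5 vs 2, 6 vs 6] → B does not strictly dominate C (column X: 1 ≤ 5)
  C vs A: [5 vs 6, 2 vs 1, 6 vs 6] → C does not strictly dominate A (column X: 5 ≤ 6)
  C vs B: [5 vs 1, 2 vs 5, 6 vs 6] → C does not strictly dominate B (column Y: 2 ≤ 5)
No single strategy strictly dominates all others → no strictly dominant strategy.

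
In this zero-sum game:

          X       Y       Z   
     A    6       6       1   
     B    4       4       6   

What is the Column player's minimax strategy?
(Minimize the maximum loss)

Column should play X or Y or Z (all achieve the minimum), value = 6

Work:
Column player minimizes Row's maximum payoff:
Column X: max payoff to Row = 6
Column Y: max payoff to Row = 6
Column Z: max payoff to Row = 6
Minimum is 6, achieved by columns X, Y, Z (tied).
Each of X or Y or Z is a minimax strategy.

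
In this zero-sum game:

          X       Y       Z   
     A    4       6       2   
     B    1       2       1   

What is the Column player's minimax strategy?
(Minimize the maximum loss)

Column should play Z, value = 2

Work:
Column player minimizes Row's maximum payoff:
Column X: max payoff to Row = 4
Column Y: max payoff to Row = 6
Column Z: max payoff to Row = 2
Minimum is 2, achieved by column Z.
Minimax strategy: Z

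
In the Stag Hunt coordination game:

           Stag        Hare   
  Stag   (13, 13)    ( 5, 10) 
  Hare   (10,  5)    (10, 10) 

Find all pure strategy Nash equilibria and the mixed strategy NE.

Pure NE: (Stag, Stag) and (Hare, Hare); Mixed NE: p = 0.625, q = 0.625

Work:
Check pure NE:
(Stag, Stag): (13, 13) - no unilateral deviation beneficial
(Hare, Hare): (10, 10) - no unilateral deviation beneficial
Mixed NE: P1 plays Stag with p = 0.625, P2 plays Stag with q = 0.625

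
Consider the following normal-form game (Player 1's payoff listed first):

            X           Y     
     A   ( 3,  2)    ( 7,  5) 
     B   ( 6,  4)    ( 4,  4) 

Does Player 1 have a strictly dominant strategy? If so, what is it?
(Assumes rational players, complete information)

No strictly dominant strategy exists for Player 1

Work:
A strategy strictly dominates another if it gives a strictly higher payoff against every opponent action. Compare each pair of P1's strategies column-by-column:
  A vs B: [3 vs 6, 7 vs 4] → A does not strictly dominate B (column X: 3 ≤ 6)
  B vs A: [6 vs 3, 4 vs 7] → B does not strictly dominate A (column Y: 4 ≤ 7)
No single strategy strictly dominates all others → no strictly dominant strategy.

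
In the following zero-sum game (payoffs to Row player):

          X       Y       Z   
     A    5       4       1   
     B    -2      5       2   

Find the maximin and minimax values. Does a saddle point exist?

Maximin = 1, Minimax = 2, Saddle: False

Work:
Row minimums: [1, -2] → maximin = 1
Column maximums: [5, 5, 2] → minimax = 2
No saddle point (maximin ≠ minimax). Mixed strategy needed.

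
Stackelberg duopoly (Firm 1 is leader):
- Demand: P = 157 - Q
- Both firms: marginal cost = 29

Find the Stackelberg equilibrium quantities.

q₁* (leader) = 64.0, q₂* (follower) = 32.0

Work:
Follower's reaction: q₂ = (a - c - q₁)/2
Leader substitutes: π₁ = q₁·(a - q₁ - (a-c-q₁)/2 - c)
FOC: q₁* = (157 - 29)/2 = 64.00
Then: q₂* = (157 - 29 - 64.0)/2 = 32.00
Leader has first-mover advantage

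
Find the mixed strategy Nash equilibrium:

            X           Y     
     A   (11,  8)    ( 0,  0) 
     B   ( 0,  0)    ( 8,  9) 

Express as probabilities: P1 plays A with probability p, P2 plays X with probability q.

p = 0.5294, q = 0.4211

Work:
Find probabilities that make opponent indifferent:
P2 chooses q to make P1 indifferent between A and B
P1 chooses p to make P2 indifferent between X and Y
Mixed NE: P1 plays (A: 0.5294, B: 0.4706), P2 plays (X: 0.4211, Y: 0.5789)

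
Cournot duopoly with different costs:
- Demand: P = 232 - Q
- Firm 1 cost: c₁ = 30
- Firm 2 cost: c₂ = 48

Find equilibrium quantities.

q₁* = 73.33, q₂* = 55.33

Work:
Reaction: q₁ = (232 - 30 - q₂)/2
Reaction: q₂ = (232 - 48 - q₁)/2
Solve simultaneously:
q₁* = (232 - 2×30 + 48)/3 = 73.33
q₂* = (232 - 2×48 + 30)/3 = 55.33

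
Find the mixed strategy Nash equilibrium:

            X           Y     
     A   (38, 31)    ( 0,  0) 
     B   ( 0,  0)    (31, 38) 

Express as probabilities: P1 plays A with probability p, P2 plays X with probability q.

p = 0.5507, q = 0.4493

Work:
Find probabilities that make opponent indifferent:
P2 chooses q to make P1 indifferent between A and B
P1 chooses p to make P2 indifferent between X and Y
Mixed NE: P1 plays (A: 0.5507, B: 0.4493), P2 plays (X: 0.4493, Y: 0.5507)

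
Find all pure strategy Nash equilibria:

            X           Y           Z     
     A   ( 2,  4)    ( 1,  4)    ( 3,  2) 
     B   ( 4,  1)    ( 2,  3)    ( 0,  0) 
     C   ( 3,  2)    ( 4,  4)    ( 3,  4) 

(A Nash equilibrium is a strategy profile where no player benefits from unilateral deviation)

Nash equilibrium: (C, Y), (C, Z)

Work:
Best responses:
  P1 vs X: payoffs [2, 4, 3] → best response B (payoff 4)
  P1 vs Y: payoffs [1, 2, 4] → best response C (payoff 4)
  P1 vs Z: payoffs [3, 0, 3] → best response A/C (payoff 3)
  P2 vs A: payoffs [4, 4, 2] → best response X/Y (payoff 4)
  P2 vs B: payoffs [1, 3, 0] → best response Y (payoff 3)
  P2 vs C: payoffs [2, 4, 4] → best response Y/Z (payoff 4)
Mutual best responses: (C,Y), (C,Z) → Nash equilibria.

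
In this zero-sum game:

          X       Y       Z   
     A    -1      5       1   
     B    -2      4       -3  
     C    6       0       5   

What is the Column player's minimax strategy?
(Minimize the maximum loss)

Column should play Y or Z (all achieve the minimum), value = 5

Work:
Column player minimizes Row's maximum payoff:
Column X: max payoff to Row = 6
Column Y: max payoff to Row = 5
Column Z: max payoff to Row = 5
Minimum is 5, achieved by columns Y, Z (tied).
Each of Y or Z is a minimax strategy.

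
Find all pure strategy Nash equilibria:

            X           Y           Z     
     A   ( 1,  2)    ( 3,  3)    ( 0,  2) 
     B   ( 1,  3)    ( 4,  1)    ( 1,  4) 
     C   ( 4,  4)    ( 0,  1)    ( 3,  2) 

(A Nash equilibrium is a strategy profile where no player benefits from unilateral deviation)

Nash equilibrium: (C, X)

Work:
Best responses:
  P1 vs X: payoffs [1, 1, 4] → best response C (payoff 4)
  P1 vs Y: payoffs [3, 4, 0] → best response B (payoff 4)
  P1 vs Z: payoffs [0, 1, 3] → best response C (payoff 3)
  P2 vs A: payoffs [2, 3, 2] → best response Y (payoff 3)
  P2 vs B: payoffs [3, 1, 4] → best response Z (payoff 4)
  P2 vs C: payoffs [4, 1, 2] → best response X (payoff 4)
Mutual best responses: (C,X) → Nash equilibria.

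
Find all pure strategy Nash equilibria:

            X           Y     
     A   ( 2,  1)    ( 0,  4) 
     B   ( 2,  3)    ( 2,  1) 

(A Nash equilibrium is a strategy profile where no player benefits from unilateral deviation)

Nash equilibrium: (B, X)

Work:
Best responses:
  P1 vs X: payoffs [2, 2] → best response A/B (payoff 2)
  P1 vs Y: payoffs [0, 2] → best response B (payoff 2)
  P2 vs A: payoffs [1, 4] → best response Y (payoff 4)
  P2 vs B: payoffs [3, 1] → best response X (payoff 3)
Mutual best responses: (B,X) → Nash equilibria.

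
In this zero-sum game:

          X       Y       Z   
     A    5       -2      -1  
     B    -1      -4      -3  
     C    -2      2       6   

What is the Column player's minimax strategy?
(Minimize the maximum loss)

Column should play Y, value = 2

Work:
Column player minimizes Row's maximum payoff:
Column X: max payoff to Row = 5
Column Y: max payoff to Row = 2
Column Z: max payoff to Row = 6
Minimum is 2, achieved by column Y.
Minimax strategy: Y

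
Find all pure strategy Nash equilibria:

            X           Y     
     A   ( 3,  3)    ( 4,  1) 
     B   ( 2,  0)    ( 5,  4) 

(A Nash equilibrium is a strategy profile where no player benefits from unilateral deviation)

Nash equilibrium: (A, X), (B, Y)

Work:
Best responses:
  P1 vs X: payoffs [3, 2] → best response A (payoff 3)
  P1 vs Y: payoffs [4, 5] → best response B (payoff 5)
  P2 vs A: payoffs [3, 1] → best response X (payoff 3)
  P2 vs B: payoffs [0, 4] → best response Y (payoff 4)
Mutual best responses: (A,X), (B,Y) → Nash equilibria.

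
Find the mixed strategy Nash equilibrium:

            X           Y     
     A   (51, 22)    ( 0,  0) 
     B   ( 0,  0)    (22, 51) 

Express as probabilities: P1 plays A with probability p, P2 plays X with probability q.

p = 0.6986, q = 0.3014

Work:
Find probabilities that make opponent indifferent:
P2 chooses q to make P1 indifferent between A and B
P1 chooses p to make P2 indifferent between X and Y
Mixed NE: P1 plays (A: 0.6986, B: 0.3014), P2 plays (X: 0.3014, Y: 0.6986)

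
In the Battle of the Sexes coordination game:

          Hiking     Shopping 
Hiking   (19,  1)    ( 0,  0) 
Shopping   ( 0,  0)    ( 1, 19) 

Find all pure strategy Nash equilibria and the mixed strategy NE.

Pure NE: (Hiking, Hiking) and (Shopping, Shopping); Mixed NE: p = 0.95, q = 0.05

Work:
Check pure NE:
(Hiking, Hiking): (19, 1) - no unilateral deviation beneficial
(Shopping, Shopping): (1, 19) - no unilateral deviation beneficial
Mixed NE: P1 plays Hiking with p = 0.95, P2 plays Hiking with q = 0.05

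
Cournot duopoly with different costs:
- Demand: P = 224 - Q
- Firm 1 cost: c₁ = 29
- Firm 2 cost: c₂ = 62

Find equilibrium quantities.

q₁* = 76.0, q₂* = 43.0

Work:
Reaction: q₁ = (224 - 29 - q₂)/2
Reaction: q₂ = (224 - 62 - q₁)/2
Solve simultaneously:
q₁* = (224 - 2×29 + 62)/3 = 76.0
q₂* = (224 - 2×62 + 29)/3 = 43.0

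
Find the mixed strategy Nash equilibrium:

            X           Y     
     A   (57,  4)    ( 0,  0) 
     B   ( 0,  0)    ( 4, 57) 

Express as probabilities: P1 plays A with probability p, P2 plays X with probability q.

p = 0.9344, q = 0.0656

Work:
Find probabilities that make opponent indifferent:
P2 chooses q to make P1 indifferent between A and B
P1 chooses p to make P2 indifferent between X and Y
Mixed NE: P1 plays (A: 0.9344, B: 0.0656), P2 plays (X: 0.0656, Y: 0.9344)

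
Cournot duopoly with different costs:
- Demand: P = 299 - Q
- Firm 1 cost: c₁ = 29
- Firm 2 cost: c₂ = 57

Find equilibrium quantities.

q₁* = 99.33, q₂* = 71.33

Work:
Reaction: q₁ = (299 - 29 - q₂)/2
Reaction: q₂ = (299 - 57 - q₁)/2
Solve simultaneously:
q₁* = (299 - 2×29 + 57)/3 = 99.33
q₂* = (299 - 2×57 + 29)/3 = 71.33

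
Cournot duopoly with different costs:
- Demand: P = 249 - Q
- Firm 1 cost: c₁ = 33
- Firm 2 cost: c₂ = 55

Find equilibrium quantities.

q₁* = 79.33, q₂* = 57.33

Work:
Reaction: q₁ = (249 - 33 - q₂)/2
Reaction: q₂ = (249 - 55 - q₁)/2
Solve simultaneously:
q₁* = (249 - 2×33 + 55)/3 = 79.33
q₂* = (249 - 2×55 + 33)/3 = 57.33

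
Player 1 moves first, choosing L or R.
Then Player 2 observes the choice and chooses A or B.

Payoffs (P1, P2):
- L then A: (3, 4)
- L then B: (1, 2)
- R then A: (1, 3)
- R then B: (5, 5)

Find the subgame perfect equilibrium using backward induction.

P1 plays R, P2 plays A after L and B after R; Payoff (5, 5)

Work:
Backward induction:
After L: P2 chooses A → P1 gets 3
After R: P2 chooses B → P1 gets 5
P1 chooses R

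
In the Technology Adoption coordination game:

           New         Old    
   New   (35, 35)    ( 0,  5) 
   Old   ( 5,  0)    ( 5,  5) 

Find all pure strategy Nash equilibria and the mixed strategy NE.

Pure NE: (New, New) and (Old, Old); Mixed NE: p = 0.1429, q = 0.1429

Work:
Check pure NE:
(New, New): (35, 35) - no unilateral deviation beneficial
(Old, Old): (5, 5) - no unilateral deviation beneficial
Mixed NE: P1 plays New with p = 0.1429, P2 plays New with q = 0.1429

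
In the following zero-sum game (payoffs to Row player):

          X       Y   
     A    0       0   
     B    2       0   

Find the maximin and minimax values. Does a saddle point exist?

Maximin = 0, Minimax = 0, Saddle: True

Work:
Row minimums: [0, 0] → maximin = 0
Column maximums: [2, 0] → minimax = 0
Saddle point exists! Game value = 0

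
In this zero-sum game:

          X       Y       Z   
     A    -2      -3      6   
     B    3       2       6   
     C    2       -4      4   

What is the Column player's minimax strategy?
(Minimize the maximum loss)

Column should play Y, value = 2

Work:
Column player minimizes Row's maximum payoff:
Column X: max payoff to Row = 3
Column Y: max payoff to Row = 2
Column Z: max payoff to Row = 6
Minimum is 2, achieved by column Y.
Minimax strategy: Y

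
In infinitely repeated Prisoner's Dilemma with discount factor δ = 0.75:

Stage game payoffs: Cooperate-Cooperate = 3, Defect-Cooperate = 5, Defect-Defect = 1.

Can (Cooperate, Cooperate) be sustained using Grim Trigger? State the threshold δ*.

δ* = 0.5; since δ = 0.75 ≥ 0.5, cooperation can be sustained

Work:
For Grim Trigger:
Cooperate forever: 3/(1-δ)
Defect then punished: 5 + 1·δ/(1-δ)
Need: 3/(1-δ) ≥ 5 + 1·δ/(1-δ)
Solving: δ ≥ (T-R)/(T-P) = (5-3)/(5-1) = 0.5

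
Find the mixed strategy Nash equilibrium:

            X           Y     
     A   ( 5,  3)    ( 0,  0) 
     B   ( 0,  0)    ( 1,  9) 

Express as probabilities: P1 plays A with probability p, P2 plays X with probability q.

p = 0.75, q = 0.1667

Work:
Find probabilities that make opponent indifferent:
P2 chooses q to make P1 indifferent between A and B
P1 chooses p to make P2 indifferent between X and Y
Mixed NE: P1 plays (A: 0.75, B: 0.25), P2 plays (X: 0.1667, Y: 0.8333)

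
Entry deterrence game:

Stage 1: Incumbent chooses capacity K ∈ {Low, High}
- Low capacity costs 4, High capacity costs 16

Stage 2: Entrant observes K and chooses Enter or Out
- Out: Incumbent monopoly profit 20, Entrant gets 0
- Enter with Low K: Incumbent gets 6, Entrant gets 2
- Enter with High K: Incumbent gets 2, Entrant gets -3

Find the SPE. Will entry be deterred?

SPE: (High, Enter|Low, Out|High); Entry deterred. Incumbent net profit = 4

Work:
After Low K: Entrant enters (2 > 0)
After High K: Entrant stays out (-3 < 0)
Incumbent: Low → 6−4=2, High → 20−16=4
Incumbent chooses High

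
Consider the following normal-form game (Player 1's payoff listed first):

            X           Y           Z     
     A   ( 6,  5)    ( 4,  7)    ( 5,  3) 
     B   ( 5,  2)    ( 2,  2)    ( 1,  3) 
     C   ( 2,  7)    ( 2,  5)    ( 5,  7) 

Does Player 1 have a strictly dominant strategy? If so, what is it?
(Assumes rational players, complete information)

No strictly dominant strategy exists for Player 1

Work:
A strategy strictly dominates another if it gives a strictly higher payoff against every opponent action. Compare each pair of P1's strategies column-by-column:
  A vs B: [6 vs 5, 4 vs 2, 5 vs 1] → A strictly dominates B
  A vs C: [6 vs 2, 4 vs 2, 5 vs 5] → A does not strictly dominate C (column Z: 5 ≤ 5)
  B vs A: [5 vs 6, 2 vs 4, 1 vs 5] → B does not strictly dominate A (column X: 5 ≤ 6)
  B vs C: [5 vs 2, 2 vs 2, 1 vs 5] → B does not strictly dominate C (column Y: 2 ≤ 2)
  C vs A: [2 vs 6, 2 vs 4, 5 vs 5] → C does not strictly dominate A (column X: 2 ≤ 6)
  C vs B: [2 vs 5, 2 vs 2, 5 vs 1] → C does not strictly dominate B (column X: 2 ≤ 5)
No single strategy strictly dominates all others → no strictly dominant strategy.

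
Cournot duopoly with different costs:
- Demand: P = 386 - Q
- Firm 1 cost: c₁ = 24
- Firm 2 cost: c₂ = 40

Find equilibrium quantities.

q₁* = 126.0, q₂* = 110.0

Work:
Reaction: q₁ = (386 - 24 - q₂)/2
Reaction: q₂ = (386 - 40 - q₁)/2
Solve simultaneously:
q₁* = (386 - 2×24 + 40)/3 = 126.0
q₂* = (386 - 2×40 + 24)/3 = 110.0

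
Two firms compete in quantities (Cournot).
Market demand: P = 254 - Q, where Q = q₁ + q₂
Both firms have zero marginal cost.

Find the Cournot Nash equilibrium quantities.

q₁* = q₂* = 84.67; P* = 84.67

Work:
Profit: π_i = P·q_i = (a - q_i - q_j)·q_i
FOC: ∂π_i/∂q_i = a - 2q_i - q_j = 0
Reaction function: q_i = (254 - q_j)/2
Symmetry: q* = 254/3 = 84.67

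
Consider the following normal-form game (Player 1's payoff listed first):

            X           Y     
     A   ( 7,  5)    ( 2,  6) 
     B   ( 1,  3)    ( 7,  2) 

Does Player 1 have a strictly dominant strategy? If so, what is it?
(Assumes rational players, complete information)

No strictly dominant strategy exists for Player 1

Work:
A strategy strictly dominates another if it gives a strictly higher payoff against every opponent action. Compare each pair of P1's strategies column-by-column:
  A vs B: [7 vs 1, 2 vs 7] → A does not strictly dominate B (column Y: 2 ≤ 7)
  B vs A: [1 vs 7, 7 vs 2] → B does not strictly dominate A (column X: 1 ≤ 7)
No single strategy strictly dominates all others → no strictly dominant strategy.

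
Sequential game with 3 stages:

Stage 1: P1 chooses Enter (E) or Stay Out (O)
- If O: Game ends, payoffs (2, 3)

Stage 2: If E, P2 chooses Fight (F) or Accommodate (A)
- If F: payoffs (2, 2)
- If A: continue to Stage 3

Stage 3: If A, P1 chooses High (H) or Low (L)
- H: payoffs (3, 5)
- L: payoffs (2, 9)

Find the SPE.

SPE: (E, A, H); Outcome (3, 5)

Work:
Stage 3: P1 chooses H (3 vs 2)
Stage 2: P2: F->2, A->5 (anticipating H). Choose A
Stage 1: P1: O->2, E->3 (anticipating A, H). Choose E
SPE path: E -> A -> H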